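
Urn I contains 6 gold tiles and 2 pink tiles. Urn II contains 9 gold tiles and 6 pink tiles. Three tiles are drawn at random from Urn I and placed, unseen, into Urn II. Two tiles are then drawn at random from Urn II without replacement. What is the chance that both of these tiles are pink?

Condition on how many of the transferred tiles are pink (from Urn I: 2 pink of 8; then Urn II has 18 total).
  0 pink: C(2,0)C(6,3)/C(8,3) = 5/14; then P = C(6,2)/C(18,2) = 5/51
  1 pink: C(2,1)C(6,2)/C(8,3) = 15/28; then P = C(7,2)/C(18,2) = 7/51
  2 pink: C(2,2)C(6,1)/C(8,3) = 3/28; then P = C(8,2)/C(18,2) = 28/153
P(both pink) = 61/476 ≈ 0.1282.

61/476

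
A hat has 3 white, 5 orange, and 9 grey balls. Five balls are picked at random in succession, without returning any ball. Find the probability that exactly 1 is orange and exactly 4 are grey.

45/442

Unordered draws without replacement: count favorable combinations over C(17,5).
Favorable = C(3,0) · C(5,1) · C(9,4) = 630; total = C(17,5) = 6188.
P = 630/6188 = 45/442 ≈ 0.1018.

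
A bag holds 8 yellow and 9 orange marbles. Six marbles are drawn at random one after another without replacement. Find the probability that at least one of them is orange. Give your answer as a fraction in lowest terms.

Use the complement: P(at least one orange) = 1 − P(no orange).
P(none) = C(8,6)/C(17,6) = 28/12376.
So P = 1 − 28/12376 = 441/442 ≈ 0.9977.

441/442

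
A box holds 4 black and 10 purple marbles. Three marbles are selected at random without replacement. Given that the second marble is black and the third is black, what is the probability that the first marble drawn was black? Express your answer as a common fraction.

P(first=black and the second marble is black and the third is black) = (4/14)·(3/13)·(2/12) = 1/91.
P(E) = Σ over first color = 1/91 + 5/91 = 6/91.
By Bayes, P(first=black | E) = 1/91 / 6/91 = 1/6 ≈ 0.1667.

1/6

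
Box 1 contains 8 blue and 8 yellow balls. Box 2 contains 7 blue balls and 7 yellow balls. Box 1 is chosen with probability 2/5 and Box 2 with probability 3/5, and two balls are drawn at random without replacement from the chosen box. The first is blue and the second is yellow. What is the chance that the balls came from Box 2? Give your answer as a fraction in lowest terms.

P(E | Box 1) = 4/15; P(E | Box 2) = 7/26.
P(E) = 2/5·4/15 + 3/5·7/26 = 523/1950.
By Bayes' rule, P(Box 2 | E) = 21/130 / 523/1950 = 315/523 ≈ 0.6023.

315/523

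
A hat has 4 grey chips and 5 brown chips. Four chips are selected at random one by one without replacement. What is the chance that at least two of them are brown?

5/6

Sum the hypergeometric tail for j = 2,…,4 brown chips.
Favorable = C(5,2)·C(4,2) + C(5,3)·C(4,1) + C(5,4)·C(4,0) = 105; total = C(9,4) = 126.
P = 105/126 = 5/6 ≈ 0.8333.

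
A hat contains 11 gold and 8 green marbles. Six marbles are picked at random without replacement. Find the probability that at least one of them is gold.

968/969

Use the complement: P(at least one gold) = 1 − P(no gold).
P(none) = C(8,6)/C(19,6) = 28/27132.
So P = 1 − 28/27132 = 968/969 ≈ 0.9990.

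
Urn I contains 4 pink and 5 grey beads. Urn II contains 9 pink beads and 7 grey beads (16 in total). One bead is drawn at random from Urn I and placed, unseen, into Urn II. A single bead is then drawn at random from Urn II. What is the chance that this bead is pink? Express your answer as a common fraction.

5/9

Condition on how many of the transferred beads are pink (from Urn I: 4 pink of 9; then Urn II has 17 total).
  0 pink: C(4,0)C(5,1)/C(9,1) = 5/9; then P = 9/17
  1 pink: C(4,1)C(5,0)/C(9,1) = 4/9; then P = 10/17
P(pink from Urn II) = 5/9 ≈ 0.5556.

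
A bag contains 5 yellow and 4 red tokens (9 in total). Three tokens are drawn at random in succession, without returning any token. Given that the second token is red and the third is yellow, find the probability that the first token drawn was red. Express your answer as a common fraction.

P(first=red and the second token is red and the third is yellow) = (4/9)·(3/8)·(5/7) = 5/42.
P(E) = Σ over first color = 10/63 + 5/42 = 5/18.
By Bayes, P(first=red | E) = 5/42 / 5/18 = 3/7 ≈ 0.4286.

3/7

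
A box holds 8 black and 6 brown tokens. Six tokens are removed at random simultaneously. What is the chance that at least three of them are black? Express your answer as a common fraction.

362/429

Sum the hypergeometric tail for j = 3,…,6 black tokens.
Favorable = C(8,3)·C(6,3) + C(8,4)·C(6,2) + C(8,5)·C(6,1) + C(8,6)·C(6,0) = 2534; total = C(14,6) = 3003.
P = 2534/3003 = 362/429 ≈ 0.8438.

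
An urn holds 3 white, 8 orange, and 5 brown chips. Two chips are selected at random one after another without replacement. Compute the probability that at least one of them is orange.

Use the complement: P(at least one orange) = 1 − P(no orange).
P(none) = C(8,2)/C(16,2) = 28/120.
So P = 1 − 28/120 = 23/30 ≈ 0.7667.

23/30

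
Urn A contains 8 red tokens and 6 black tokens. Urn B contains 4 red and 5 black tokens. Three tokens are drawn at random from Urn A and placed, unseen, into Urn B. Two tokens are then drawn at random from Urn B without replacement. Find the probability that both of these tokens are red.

Condition on how many of the transferred tokens are red (from Urn A: 8 red of 14; then Urn B has 12 total).
  0 red: C(8,0)C(6,3)/C(14,3) = 5/91; then P = C(4,2)/C(12,2) = 1/11
  1 red: C(8,1)C(6,2)/C(14,3) = 30/91; then P = C(5,2)/C(12,2) = 5/33
  2 red: C(8,2)C(6,1)/C(14,3) = 6/13; then P = C(6,2)/C(12,2) = 5/22
  3 red: C(8,3)C(6,0)/C(14,3) = 2/13; then P = C(7,2)/C(12,2) = 7/22
P(both red) = 19/91 ≈ 0.2088.

19/91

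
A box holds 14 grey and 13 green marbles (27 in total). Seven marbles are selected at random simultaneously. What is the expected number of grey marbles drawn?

By linearity of expectation, E[X] = Σ P(draw i is grey); by symmetry each draw (even without replacement) has P(grey) = 14/27.
E[X] = 7 · 14/27 = 98/27 ≈ 3.6296.

98/27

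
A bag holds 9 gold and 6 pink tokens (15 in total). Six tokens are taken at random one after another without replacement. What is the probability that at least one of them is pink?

703/715

Use the complement: P(at least one pink) = 1 − P(no pink).
P(none) = C(9,6)/C(15,6) = 84/5005.
So P = 1 − 84/5005 = 703/715 ≈ 0.9832.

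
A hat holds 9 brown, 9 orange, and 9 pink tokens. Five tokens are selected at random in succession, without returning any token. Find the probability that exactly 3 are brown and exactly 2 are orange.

56/1495

Unordered draws without replacement: count favorable combinations over C(27,5).
Favorable = C(9,3) · C(9,2) · C(9,0) = 3024; total = C(27,5) = 80730.
P = 3024/80730 = 56/1495 ≈ 0.0375.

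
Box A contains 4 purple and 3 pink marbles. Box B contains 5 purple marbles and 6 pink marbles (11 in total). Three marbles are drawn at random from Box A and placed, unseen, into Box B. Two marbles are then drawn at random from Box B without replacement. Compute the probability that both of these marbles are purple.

Condition on how many of the transferred marbles are purple (from Box A: 4 purple of 7; then Box B has 14 total).
  0 purple: C(4,0)C(3,3)/C(7,3) = 1/35; then P = C(5,2)/C(14,2) = 10/91
  1 purple: C(4,1)C(3,2)/C(7,3) = 12/35; then P = C(6,2)/C(14,2) = 15/91
  2 purple: C(4,2)C(3,1)/C(7,3) = 18/35; then P = C(7,2)/C(14,2) = 3/13
  3 purple: C(4,3)C(3,0)/C(7,3) = 4/35; then P = C(8,2)/C(14,2) = 4/13
P(both purple) = 136/637 ≈ 0.2135.

136/637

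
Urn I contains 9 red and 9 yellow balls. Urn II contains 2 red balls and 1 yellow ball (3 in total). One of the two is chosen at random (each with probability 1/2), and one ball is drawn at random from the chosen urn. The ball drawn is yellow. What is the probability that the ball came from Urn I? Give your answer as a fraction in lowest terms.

P(yellow | Urn I) = 1/2; P(yellow | Urn II) = 1/3.
P(yellow) = 1/2·1/2 + 1/2·1/3 = 5/12.
By Bayes' rule, P(Urn I | yellow) = 1/4 / 5/12 = 3/5 ≈ 0.6000.

3/5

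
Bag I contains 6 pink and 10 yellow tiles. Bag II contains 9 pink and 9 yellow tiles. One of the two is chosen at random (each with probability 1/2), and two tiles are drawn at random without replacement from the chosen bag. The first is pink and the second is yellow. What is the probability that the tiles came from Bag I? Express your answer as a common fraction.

P(E | Bag I) = 1/4; P(E | Bag II) = 9/34.
P(E) = 1/2·1/4 + 1/2·9/34 = 35/136.
By Bayes' rule, P(Bag I | E) = 1/8 / 35/136 = 17/35 ≈ 0.4857.

17/35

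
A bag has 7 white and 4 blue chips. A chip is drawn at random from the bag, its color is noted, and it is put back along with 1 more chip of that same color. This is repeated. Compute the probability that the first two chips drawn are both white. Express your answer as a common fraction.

14/33

After a white draw the bag holds 8 white out of 12.
P = (7/11)·(8/12) = 14/33 ≈ 0.4242.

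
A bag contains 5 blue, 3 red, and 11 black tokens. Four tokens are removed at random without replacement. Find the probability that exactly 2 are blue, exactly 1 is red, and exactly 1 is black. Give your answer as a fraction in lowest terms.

55/646

Unordered draws without replacement: count favorable combinations over C(19,4).
Favorable = C(5,2) · C(3,1) · C(11,1) = 330; total = C(19,4) = 3876.
P = 330/3876 = 55/646 ≈ 0.0851.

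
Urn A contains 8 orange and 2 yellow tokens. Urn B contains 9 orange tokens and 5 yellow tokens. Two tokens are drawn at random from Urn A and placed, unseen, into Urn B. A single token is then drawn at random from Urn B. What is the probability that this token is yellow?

Condition on how many of the transferred tokens are yellow (from Urn A: 2 yellow of 10; then Urn B has 16 total).
  0 yellow: C(2,0)C(8,2)/C(10,2) = 28/45; then P = 5/16
  1 yellow: C(2,1)C(8,1)/C(10,2) = 16/45; then P = 6/16
  2 yellow: C(2,2)C(8,0)/C(10,2) = 1/45; then P = 7/16
P(yellow from Urn B) = 27/80 ≈ 0.3375.

27/80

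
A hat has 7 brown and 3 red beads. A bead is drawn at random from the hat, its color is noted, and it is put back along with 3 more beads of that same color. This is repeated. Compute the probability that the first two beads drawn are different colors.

Either red then brown, or brown then red; after the first draw the total is 13.
P = (3/10)·(7/13) + (7/10)·(3/13) = 21/65 ≈ 0.3231.

21/65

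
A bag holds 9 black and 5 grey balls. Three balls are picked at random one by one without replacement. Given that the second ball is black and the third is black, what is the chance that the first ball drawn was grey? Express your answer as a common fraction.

P(first=grey and the second ball is black and the third is black) = (5/14)·(9/13)·(8/12) = 15/91.
P(E) = Σ over first color = 3/13 + 15/91 = 36/91.
By Bayes, P(first=grey | E) = 15/91 / 36/91 = 5/12 ≈ 0.4167.

5/12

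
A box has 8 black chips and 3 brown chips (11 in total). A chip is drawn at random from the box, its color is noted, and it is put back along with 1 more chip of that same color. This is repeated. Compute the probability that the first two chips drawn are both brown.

1/11

After a brown draw the box holds 4 brown out of 12.
P = (3/11)·(4/12) = 1/11 ≈ 0.0909.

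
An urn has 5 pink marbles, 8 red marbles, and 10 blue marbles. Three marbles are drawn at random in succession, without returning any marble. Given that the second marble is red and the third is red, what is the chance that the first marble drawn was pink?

P(first=pink and the second marble is red and the third is red) = (5/23)·(8/22)·(7/21) = 20/759.
P(E) = Σ over first color = 20/759 + 8/253 + 40/759 = 28/253.
By Bayes, P(first=pink | E) = 20/759 / 28/253 = 5/21 ≈ 0.2381.

5/21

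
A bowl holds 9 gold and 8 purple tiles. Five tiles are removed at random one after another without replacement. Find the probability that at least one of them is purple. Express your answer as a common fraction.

433/442

Use the complement: P(at least one purple) = 1 − P(no purple).
P(none) = C(9,5)/C(17,5) = 126/6188.
So P = 1 − 126/6188 = 433/442 ≈ 0.9796.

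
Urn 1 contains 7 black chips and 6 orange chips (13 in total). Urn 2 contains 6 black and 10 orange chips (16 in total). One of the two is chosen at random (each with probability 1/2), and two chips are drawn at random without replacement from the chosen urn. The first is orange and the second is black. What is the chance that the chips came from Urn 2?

13/27

P(E | Urn 1) = 7/26; P(E | Urn 2) = 1/4.
P(E) = 1/2·7/26 + 1/2·1/4 = 27/104.
By Bayes' rule, P(Urn 2 | E) = 1/8 / 27/104 = 13/27 ≈ 0.4815.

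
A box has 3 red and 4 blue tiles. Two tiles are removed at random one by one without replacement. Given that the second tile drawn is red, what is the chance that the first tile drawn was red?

1/3

P(first=red and the second tile drawn is red) = (3/7)·(2/6) = 1/7.
P(the second tile drawn is red) = Σ over first color = 1/7 + 2/7 = 3/7.
By Bayes, P(first=red | the second tile drawn is red) = 1/7 / 3/7 = 1/3 ≈ 0.3333.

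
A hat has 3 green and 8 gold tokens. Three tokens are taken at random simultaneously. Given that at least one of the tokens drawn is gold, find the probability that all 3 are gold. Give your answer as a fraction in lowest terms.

P(all 3 gold) = C(8,3)/C(11,3) = 56/165; P(at least one gold) = 1 − C(3,3)/C(11,3) = 164/165.
Since 'all 3 gold' ⊆ 'at least one gold', P(all 3 | at least one) = 56/165 / 164/165 = 14/41 ≈ 0.3415.

14/41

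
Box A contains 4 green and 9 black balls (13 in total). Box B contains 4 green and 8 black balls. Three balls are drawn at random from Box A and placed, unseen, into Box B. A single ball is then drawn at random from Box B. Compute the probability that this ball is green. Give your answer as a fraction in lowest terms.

Condition on how many of the transferred balls are green (from Box A: 4 green of 13; then Box B has 15 total).
  0 green: C(4,0)C(9,3)/C(13,3) = 42/143; then P = 4/15
  1 green: C(4,1)C(9,2)/C(13,3) = 72/143; then P = 5/15
  2 green: C(4,2)C(9,1)/C(13,3) = 27/143; then P = 6/15
  3 green: C(4,3)C(9,0)/C(13,3) = 2/143; then P = 7/15
P(green from Box B) = 64/195 ≈ 0.3282.

64/195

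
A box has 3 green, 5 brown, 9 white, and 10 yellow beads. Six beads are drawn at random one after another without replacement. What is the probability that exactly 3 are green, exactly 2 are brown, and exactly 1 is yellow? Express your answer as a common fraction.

Unordered draws without replacement: count favorable combinations over C(27,6).
Favorable = C(3,3) · C(5,2) · C(9,0) · C(10,1) = 100; total = C(27,6) = 296010.
P = 100/296010 = 10/29601 ≈ 0.0003.

10/29601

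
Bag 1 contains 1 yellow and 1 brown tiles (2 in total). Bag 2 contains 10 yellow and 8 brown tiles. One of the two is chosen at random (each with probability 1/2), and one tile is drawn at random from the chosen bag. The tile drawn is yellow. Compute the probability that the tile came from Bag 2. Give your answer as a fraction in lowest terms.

10/19

P(yellow | Bag 1) = 1/2; P(yellow | Bag 2) = 5/9.
P(yellow) = 1/2·1/2 + 1/2·5/9 = 19/36.
By Bayes' rule, P(Bag 2 | yellow) = 5/18 / 19/36 = 10/19 ≈ 0.5263.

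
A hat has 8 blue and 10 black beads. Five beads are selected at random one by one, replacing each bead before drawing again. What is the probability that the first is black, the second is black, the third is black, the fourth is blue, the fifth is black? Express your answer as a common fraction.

2500/59049

Multiply the conditional probability of each draw in order, with replacement (the composition resets each draw).
P = (10/18) · (10/18) · (10/18) · (8/18) · (10/18) = 2500/59049 ≈ 0.0423.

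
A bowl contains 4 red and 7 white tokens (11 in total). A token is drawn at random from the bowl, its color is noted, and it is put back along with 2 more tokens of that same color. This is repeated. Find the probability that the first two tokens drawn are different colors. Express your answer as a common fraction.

Either red then white, or white then red; after the first draw the total is 13.
P = (4/11)·(7/13) + (7/11)·(4/13) = 56/143 ≈ 0.3916.

56/143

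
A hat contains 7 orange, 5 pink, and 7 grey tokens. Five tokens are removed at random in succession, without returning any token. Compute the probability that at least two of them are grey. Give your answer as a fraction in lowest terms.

Sum the hypergeometric tail for j = 2,…,5 grey tokens.
Favorable = C(7,2)·C(12,3) + C(7,3)·C(12,2) + C(7,4)·C(12,1) + C(7,5)·C(12,0) = 7371; total = C(19,5) = 11628.
P = 7371/11628 = 819/1292 ≈ 0.6339.

819/1292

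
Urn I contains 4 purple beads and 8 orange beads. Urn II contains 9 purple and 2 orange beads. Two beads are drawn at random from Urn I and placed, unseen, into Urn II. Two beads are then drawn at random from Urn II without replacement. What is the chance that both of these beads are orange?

15/286

Condition on how many of the transferred beads are orange (from Urn I: 8 orange of 12; then Urn II has 13 total).
  0 orange: C(8,0)C(4,2)/C(12,2) = 1/11; then P = C(2,2)/C(13,2) = 1/78
  1 orange: C(8,1)C(4,1)/C(12,2) = 16/33; then P = C(3,2)/C(13,2) = 1/26
  2 orange: C(8,2)C(4,0)/C(12,2) = 14/33; then P = C(4,2)/C(13,2) = 1/13
P(both orange) = 15/286 ≈ 0.0524.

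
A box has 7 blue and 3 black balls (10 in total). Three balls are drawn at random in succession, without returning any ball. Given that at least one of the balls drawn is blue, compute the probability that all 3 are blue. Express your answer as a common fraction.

5/17

P(all 3 blue) = C(7,3)/C(10,3) = 7/24; P(at least one blue) = 1 − C(3,3)/C(10,3) = 119/120.
Since 'all 3 blue' ⊆ 'at least one blue', P(all 3 | at least one) = 7/24 / 119/120 = 5/17 ≈ 0.2941.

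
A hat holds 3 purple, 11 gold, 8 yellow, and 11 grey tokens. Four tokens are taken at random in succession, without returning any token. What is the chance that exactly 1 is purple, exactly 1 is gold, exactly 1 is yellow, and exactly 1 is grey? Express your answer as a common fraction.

11/155

Unordered draws without replacement: count favorable combinations over C(33,4).
Favorable = C(3,1) · C(11,1) · C(8,1) · C(11,1) = 2904; total = C(33,4) = 40920.
P = 2904/40920 = 11/155 ≈ 0.0710.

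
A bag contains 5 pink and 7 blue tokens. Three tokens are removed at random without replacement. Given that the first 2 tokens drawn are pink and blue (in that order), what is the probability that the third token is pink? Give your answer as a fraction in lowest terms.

After removing 1 pink, 1 blue, the bag has 4 pink out of 10 remaining.
P(third is pink | given) = 4/10 = 2/5 ≈ 0.4000.

2/5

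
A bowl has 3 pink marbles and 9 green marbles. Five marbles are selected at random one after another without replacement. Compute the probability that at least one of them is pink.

37/44

Use the complement: P(at least one pink) = 1 − P(no pink).
P(none) = C(9,5)/C(12,5) = 126/792.
So P = 1 − 126/792 = 37/44 ≈ 0.8409.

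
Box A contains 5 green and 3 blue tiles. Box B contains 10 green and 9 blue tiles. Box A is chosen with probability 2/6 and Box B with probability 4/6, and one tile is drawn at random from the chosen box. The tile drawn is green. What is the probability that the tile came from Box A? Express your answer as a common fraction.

P(green | Box A) = 5/8; P(green | Box B) = 10/19.
P(green) = 1/3·5/8 + 2/3·10/19 = 85/152.
By Bayes' rule, P(Box A | green) = 5/24 / 85/152 = 19/51 ≈ 0.3725.

19/51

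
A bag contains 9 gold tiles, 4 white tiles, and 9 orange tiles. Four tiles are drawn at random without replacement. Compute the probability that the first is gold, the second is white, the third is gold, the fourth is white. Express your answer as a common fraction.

36/7315

Multiply the conditional probability of each draw in order, without replacement, so each draw removes one from its color and from the total.
P = (9/22) · (4/21) · (8/20) · (3/19) = 36/7315 ≈ 0.0049.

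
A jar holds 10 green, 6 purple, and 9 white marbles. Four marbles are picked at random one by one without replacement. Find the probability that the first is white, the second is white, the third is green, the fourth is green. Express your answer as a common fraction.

Multiply the conditional probability of each draw in order, without replacement, so each draw removes one from its color and from the total.
P = (9/25) · (8/24) · (10/23) · (9/22) = 27/1265 ≈ 0.0213.

27/1265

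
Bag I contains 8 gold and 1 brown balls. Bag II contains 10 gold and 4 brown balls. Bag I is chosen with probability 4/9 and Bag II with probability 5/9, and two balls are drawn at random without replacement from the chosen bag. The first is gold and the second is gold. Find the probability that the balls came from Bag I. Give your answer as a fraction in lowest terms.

2548/4573

P(E | Bag I) = 7/9; P(E | Bag II) = 45/91.
P(E) = 4/9·7/9 + 5/9·45/91 = 4573/7371.
By Bayes' rule, P(Bag I | E) = 28/81 / 4573/7371 = 2548/4573 ≈ 0.5572.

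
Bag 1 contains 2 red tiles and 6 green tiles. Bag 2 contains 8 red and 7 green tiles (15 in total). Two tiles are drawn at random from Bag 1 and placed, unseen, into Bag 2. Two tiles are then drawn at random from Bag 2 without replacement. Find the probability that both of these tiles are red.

897/3808

Condition on how many of the transferred tiles are red (from Bag 1: 2 red of 8; then Bag 2 has 17 total).
  0 red: C(2,0)C(6,2)/C(8,2) = 15/28; then P = C(8,2)/C(17,2) = 7/34
  1 red: C(2,1)C(6,1)/C(8,2) = 3/7; then P = C(9,2)/C(17,2) = 9/34
  2 red: C(2,2)C(6,0)/C(8,2) = 1/28; then P = C(10,2)/C(17,2) = 45/136
P(both red) = 897/3808 ≈ 0.2356.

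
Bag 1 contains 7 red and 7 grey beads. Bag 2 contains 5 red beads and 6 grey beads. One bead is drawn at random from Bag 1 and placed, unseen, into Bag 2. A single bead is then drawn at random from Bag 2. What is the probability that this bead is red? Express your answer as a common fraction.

11/24

Condition on how many of the transferred beads are red (from Bag 1: 7 red of 14; then Bag 2 has 12 total).
  0 red: C(7,0)C(7,1)/C(14,1) = 1/2; then P = 5/12
  1 red: C(7,1)C(7,0)/C(14,1) = 1/2; then P = 6/12
P(red from Bag 2) = 11/24 ≈ 0.4583.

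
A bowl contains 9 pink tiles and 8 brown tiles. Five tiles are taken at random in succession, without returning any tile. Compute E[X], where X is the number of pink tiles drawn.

45/17

By linearity of expectation, E[X] = Σ P(draw i is pink); by symmetry each draw (even without replacement) has P(pink) = 9/17.
E[X] = 5 · 9/17 = 45/17 ≈ 2.6471.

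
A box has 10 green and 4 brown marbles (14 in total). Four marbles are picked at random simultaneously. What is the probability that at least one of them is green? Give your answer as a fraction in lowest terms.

1000/1001

Use the complement: P(at least one green) = 1 − P(no green).
P(none) = C(4,4)/C(14,4) = 1/1001.
So P = 1 − 1/1001 = 1000/1001 ≈ 0.9990.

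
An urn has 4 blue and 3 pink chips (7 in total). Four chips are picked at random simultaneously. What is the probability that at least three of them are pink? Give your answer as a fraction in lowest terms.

Sum the hypergeometric tail for j = 3,…,3 pink chips.
Favorable = C(3,3)·C(4,1) = 4; total = C(7,4) = 35.
P = 4/35 = 4/35 ≈ 0.1143.

4/35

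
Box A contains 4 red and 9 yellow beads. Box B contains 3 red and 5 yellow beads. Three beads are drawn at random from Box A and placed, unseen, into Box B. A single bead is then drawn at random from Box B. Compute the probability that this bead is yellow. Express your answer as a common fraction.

92/143

Condition on how many of the transferred beads are yellow (from Box A: 9 yellow of 13; then Box B has 11 total).
  0 yellow: C(9,0)C(4,3)/C(13,3) = 2/143; then P = 5/11
  1 yellow: C(9,1)C(4,2)/C(13,3) = 27/143; then P = 6/11
  2 yellow: C(9,2)C(4,1)/C(13,3) = 72/143; then P = 7/11
  3 yellow: C(9,3)C(4,0)/C(13,3) = 42/143; then P = 8/11
P(yellow from Box B) = 92/143 ≈ 0.6434.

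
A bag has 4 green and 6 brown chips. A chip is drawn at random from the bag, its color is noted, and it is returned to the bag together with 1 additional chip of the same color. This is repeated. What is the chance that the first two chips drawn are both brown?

After a brown draw the bag holds 7 brown out of 11.
P = (6/10)·(7/11) = 21/55 ≈ 0.3818.

21/55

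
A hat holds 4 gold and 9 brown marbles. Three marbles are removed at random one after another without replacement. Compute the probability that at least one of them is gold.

101/143

Use the complement: P(at least one gold) = 1 − P(no gold).
P(none) = C(9,3)/C(13,3) = 84/286.
So P = 1 − 84/286 = 101/143 ≈ 0.7063.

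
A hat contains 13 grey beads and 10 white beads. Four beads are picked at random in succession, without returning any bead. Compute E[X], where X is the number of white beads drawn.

40/23

By linearity of expectation, E[X] = Σ P(draw i is white); by symmetry each draw (even without replacement) has P(white) = 10/23.
E[X] = 4 · 10/23 = 40/23 ≈ 1.7391.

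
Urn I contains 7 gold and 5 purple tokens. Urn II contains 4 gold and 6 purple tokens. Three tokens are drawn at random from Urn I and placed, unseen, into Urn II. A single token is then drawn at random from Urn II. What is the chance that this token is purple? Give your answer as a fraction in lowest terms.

Condition on how many of the transferred tokens are purple (from Urn I: 5 purple of 12; then Urn II has 13 total).
  0 purple: C(5,0)C(7,3)/C(12,3) = 7/44; then P = 6/13
  1 purple: C(5,1)C(7,2)/C(12,3) = 21/44; then P = 7/13
  2 purple: C(5,2)C(7,1)/C(12,3) = 7/22; then P = 8/13
  3 purple: C(5,3)C(7,0)/C(12,3) = 1/22; then P = 9/13
P(purple from Urn II) = 29/52 ≈ 0.5577.

29/52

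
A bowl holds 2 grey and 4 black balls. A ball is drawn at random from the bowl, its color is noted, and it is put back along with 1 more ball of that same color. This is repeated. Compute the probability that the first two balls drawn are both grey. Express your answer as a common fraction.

1/7

After a grey draw the bowl holds 3 grey out of 7.
P = (2/6)·(3/7) = 1/7 ≈ 0.1429.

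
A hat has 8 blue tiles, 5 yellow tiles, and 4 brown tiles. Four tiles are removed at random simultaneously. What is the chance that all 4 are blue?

1/34

Unordered draws without replacement: count favorable combinations over C(17,4).
Favorable = C(8,4) · C(5,0) · C(4,0) = 70; total = C(17,4) = 2380.
P = 70/2380 = 1/34 ≈ 0.0294.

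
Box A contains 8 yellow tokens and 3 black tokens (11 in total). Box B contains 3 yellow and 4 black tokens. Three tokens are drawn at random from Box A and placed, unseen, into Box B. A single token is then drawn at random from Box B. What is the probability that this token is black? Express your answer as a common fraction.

Condition on how many of the transferred tokens are black (from Box A: 3 black of 11; then Box B has 10 total).
  0 black: C(3,0)C(8,3)/C(11,3) = 56/165; then P = 4/10
  1 black: C(3,1)C(8,2)/C(11,3) = 28/55; then P = 5/10
  2 black: C(3,2)C(8,1)/C(11,3) = 8/55; then P = 6/10
  3 black: C(3,3)C(8,0)/C(11,3) = 1/165; then P = 7/10
P(black from Box B) = 53/110 ≈ 0.4818.

53/110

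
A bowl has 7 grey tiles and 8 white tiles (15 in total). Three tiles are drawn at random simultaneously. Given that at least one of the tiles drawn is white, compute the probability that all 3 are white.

P(all 3 white) = C(8,3)/C(15,3) = 8/65; P(at least one white) = 1 − C(7,3)/C(15,3) = 12/13.
Since 'all 3 white' ⊆ 'at least one white', P(all 3 | at least one) = 8/65 / 12/13 = 2/15 ≈ 0.1333.

2/15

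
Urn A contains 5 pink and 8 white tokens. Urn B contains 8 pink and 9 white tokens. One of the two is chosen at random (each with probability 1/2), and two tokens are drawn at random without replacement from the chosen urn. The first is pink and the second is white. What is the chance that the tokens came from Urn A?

340/691

P(E | Urn A) = 10/39; P(E | Urn B) = 9/34.
P(E) = 1/2·10/39 + 1/2·9/34 = 691/2652.
By Bayes' rule, P(Urn A | E) = 5/39 / 691/2652 = 340/691 ≈ 0.4920.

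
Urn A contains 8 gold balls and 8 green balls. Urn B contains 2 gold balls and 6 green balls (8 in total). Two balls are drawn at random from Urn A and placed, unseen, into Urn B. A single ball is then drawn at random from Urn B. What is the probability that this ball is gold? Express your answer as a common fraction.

Condition on how many of the transferred balls are gold (from Urn A: 8 gold of 16; then Urn B has 10 total).
  0 gold: C(8,0)C(8,2)/C(16,2) = 7/30; then P = 2/10
  1 gold: C(8,1)C(8,1)/C(16,2) = 8/15; then P = 3/10
  2 gold: C(8,2)C(8,0)/C(16,2) = 7/30; then P = 4/10
P(gold from Urn B) = 3/10 ≈ 0.3000.

3/10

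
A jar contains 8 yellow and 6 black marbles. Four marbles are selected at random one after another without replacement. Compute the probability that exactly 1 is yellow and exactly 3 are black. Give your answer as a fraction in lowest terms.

160/1001

Unordered draws without replacement: count favorable combinations over C(14,4).
Favorable = C(8,1) · C(6,3) = 160; total = C(14,4) = 1001.
P = 160/1001 = 160/1001 ≈ 0.1598.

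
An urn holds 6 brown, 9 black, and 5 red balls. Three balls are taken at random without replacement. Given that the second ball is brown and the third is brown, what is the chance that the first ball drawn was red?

P(first=red and the second ball is brown and the third is brown) = (5/20)·(6/19)·(5/18) = 5/228.
P(E) = Σ over first color = 1/57 + 3/76 + 5/228 = 3/38.
By Bayes, P(first=red | E) = 5/228 / 3/38 = 5/18 ≈ 0.2778.

5/18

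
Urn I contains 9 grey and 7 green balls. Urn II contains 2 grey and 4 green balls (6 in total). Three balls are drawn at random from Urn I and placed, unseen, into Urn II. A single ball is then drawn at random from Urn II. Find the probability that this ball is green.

Condition on how many of the transferred balls are green (from Urn I: 7 green of 16; then Urn II has 9 total).
  0 green: C(7,0)C(9,3)/C(16,3) = 3/20; then P = 4/9
  1 green: C(7,1)C(9,2)/C(16,3) = 9/20; then P = 5/9
  2 green: C(7,2)C(9,1)/C(16,3) = 27/80; then P = 6/9
  3 green: C(7,3)C(9,0)/C(16,3) = 1/16; then P = 7/9
P(green from Urn II) = 85/144 ≈ 0.5903.

85/144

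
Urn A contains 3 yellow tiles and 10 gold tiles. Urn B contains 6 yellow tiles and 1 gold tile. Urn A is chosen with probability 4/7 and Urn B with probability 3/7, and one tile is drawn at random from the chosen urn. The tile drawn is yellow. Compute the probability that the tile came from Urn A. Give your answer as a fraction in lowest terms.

P(yellow | Urn A) = 3/13; P(yellow | Urn B) = 6/7.
P(yellow) = 4/7·3/13 + 3/7·6/7 = 318/637.
By Bayes' rule, P(Urn A | yellow) = 12/91 / 318/637 = 14/53 ≈ 0.2642.

14/53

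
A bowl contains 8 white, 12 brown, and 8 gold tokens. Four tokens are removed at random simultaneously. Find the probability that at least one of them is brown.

Use the complement: P(at least one brown) = 1 − P(no brown).
P(none) = C(16,4)/C(28,4) = 1820/20475.
So P = 1 − 1820/20475 = 41/45 ≈ 0.9111.

41/45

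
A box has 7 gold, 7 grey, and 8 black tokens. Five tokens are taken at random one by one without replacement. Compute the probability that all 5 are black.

4/1881

Unordered draws without replacement: count favorable combinations over C(22,5).
Favorable = C(7,0) · C(7,0) · C(8,5) = 56; total = C(22,5) = 26334.
P = 56/26334 = 4/1881 ≈ 0.0021.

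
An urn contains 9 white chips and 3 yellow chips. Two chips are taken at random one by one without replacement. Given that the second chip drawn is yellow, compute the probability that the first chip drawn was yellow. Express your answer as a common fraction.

P(first=yellow and the second chip drawn is yellow) = (3/12)·(2/11) = 1/22.
P(the second chip drawn is yellow) = Σ over first color = 9/44 + 1/22 = 1/4.
By Bayes, P(first=yellow | the second chip drawn is yellow) = 1/22 / 1/4 = 2/11 ≈ 0.1818.

2/11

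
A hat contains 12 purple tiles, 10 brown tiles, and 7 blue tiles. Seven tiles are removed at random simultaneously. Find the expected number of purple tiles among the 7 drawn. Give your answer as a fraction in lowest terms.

84/29

By linearity of expectation, E[X] = Σ P(draw i is purple); by symmetry each draw (even without replacement) has P(purple) = 12/29.
E[X] = 7 · 12/29 = 84/29 ≈ 2.8966.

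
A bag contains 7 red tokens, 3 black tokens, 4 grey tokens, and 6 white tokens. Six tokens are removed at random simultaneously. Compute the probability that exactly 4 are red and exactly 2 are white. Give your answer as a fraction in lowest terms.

35/2584

Unordered draws without replacement: count favorable combinations over C(20,6).
Favorable = C(7,4) · C(3,0) · C(4,0) · C(6,2) = 525; total = C(20,6) = 38760.
P = 525/38760 = 35/2584 ≈ 0.0135.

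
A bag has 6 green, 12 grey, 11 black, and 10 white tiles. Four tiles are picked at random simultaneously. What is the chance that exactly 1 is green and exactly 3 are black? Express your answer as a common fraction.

110/9139

Unordered draws without replacement: count favorable combinations over C(39,4).
Favorable = C(6,1) · C(12,0) · C(11,3) · C(10,0) = 990; total = C(39,4) = 82251.
P = 990/82251 = 110/9139 ≈ 0.0120.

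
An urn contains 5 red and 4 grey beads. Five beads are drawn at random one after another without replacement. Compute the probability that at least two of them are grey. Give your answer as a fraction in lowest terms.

5/6

Sum the hypergeometric tail for j = 2,…,4 grey beads.
Favorable = C(4,2)·C(5,3) + C(4,3)·C(5,2) + C(4,4)·C(5,1) = 105; total = C(9,5) = 126.
P = 105/126 = 5/6 ≈ 0.8333.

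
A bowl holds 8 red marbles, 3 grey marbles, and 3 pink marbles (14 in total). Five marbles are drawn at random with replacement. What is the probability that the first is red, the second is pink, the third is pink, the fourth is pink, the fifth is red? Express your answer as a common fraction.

54/16807

Multiply the conditional probability of each draw in order, with replacement (the composition resets each draw).
P = (8/14) · (3/14) · (3/14) · (3/14) · (8/14) = 54/16807 ≈ 0.0032.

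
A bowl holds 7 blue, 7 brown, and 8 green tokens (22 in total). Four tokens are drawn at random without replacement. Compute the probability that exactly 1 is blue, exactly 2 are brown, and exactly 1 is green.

Unordered draws without replacement: count favorable combinations over C(22,4).
Favorable = C(7,1) · C(7,2) · C(8,1) = 1176; total = C(22,4) = 7315.
P = 1176/7315 = 168/1045 ≈ 0.1608.

168/1045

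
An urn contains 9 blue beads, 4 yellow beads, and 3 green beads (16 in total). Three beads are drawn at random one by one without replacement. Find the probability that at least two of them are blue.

3/5

Sum the hypergeometric tail for j = 2,…,3 blue beads.
Favorable = C(9,2)·C(7,1) + C(9,3)·C(7,0) = 336; total = C(16,3) = 560.
P = 336/560 = 3/5 ≈ 0.6000.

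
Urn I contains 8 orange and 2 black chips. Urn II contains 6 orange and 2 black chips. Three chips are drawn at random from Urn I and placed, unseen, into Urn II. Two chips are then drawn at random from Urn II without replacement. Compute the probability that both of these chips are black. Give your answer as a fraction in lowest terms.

Condition on how many of the transferred chips are black (from Urn I: 2 black of 10; then Urn II has 11 total).
  0 black: C(2,0)C(8,3)/C(10,3) = 7/15; then P = C(2,2)/C(11,2) = 1/55
  1 black: C(2,1)C(8,2)/C(10,3) = 7/15; then P = C(3,2)/C(11,2) = 3/55
  2 black: C(2,2)C(8,1)/C(10,3) = 1/15; then P = C(4,2)/C(11,2) = 6/55
P(both black) = 34/825 ≈ 0.0412.

34/825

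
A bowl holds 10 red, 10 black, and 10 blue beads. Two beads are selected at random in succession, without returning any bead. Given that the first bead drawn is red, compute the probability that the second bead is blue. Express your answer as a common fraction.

10/29

After removing 1 red, the bowl has 10 blue out of 29 remaining.
P(second is blue | given) = 10/29 ≈ 0.3448.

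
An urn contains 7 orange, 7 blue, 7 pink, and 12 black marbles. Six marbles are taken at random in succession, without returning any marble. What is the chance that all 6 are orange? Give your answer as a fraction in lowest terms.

Unordered draws without replacement: count favorable combinations over C(33,6).
Favorable = C(7,6) · C(7,0) · C(7,0) · C(12,0) = 7; total = C(33,6) = 1107568.
P = 7/1107568 = 1/158224 ≈ 0.0000.

1/158224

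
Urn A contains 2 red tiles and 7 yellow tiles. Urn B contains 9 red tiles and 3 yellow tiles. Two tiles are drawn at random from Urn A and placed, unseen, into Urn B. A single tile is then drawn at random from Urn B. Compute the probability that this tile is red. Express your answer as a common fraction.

85/126

Condition on how many of the transferred tiles are red (from Urn A: 2 red of 9; then Urn B has 14 total).
  0 red: C(2,0)C(7,2)/C(9,2) = 7/12; then P = 9/14
  1 red: C(2,1)C(7,1)/C(9,2) = 7/18; then P = 10/14
  2 red: C(2,2)C(7,0)/C(9,2) = 1/36; then P = 11/14
P(red from Urn B) = 85/126 ≈ 0.6746.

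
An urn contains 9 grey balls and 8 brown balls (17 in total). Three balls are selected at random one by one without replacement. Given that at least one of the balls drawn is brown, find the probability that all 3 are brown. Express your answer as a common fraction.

P(all 3 brown) = C(8,3)/C(17,3) = 7/85; P(at least one brown) = 1 − C(9,3)/C(17,3) = 149/170.
Since 'all 3 brown' ⊆ 'at least one brown', P(all 3 | at least one) = 7/85 / 149/170 = 14/149 ≈ 0.0940.

14/149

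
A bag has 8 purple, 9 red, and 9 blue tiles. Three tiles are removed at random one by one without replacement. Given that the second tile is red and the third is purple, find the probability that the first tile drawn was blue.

P(first=blue and the second tile is red and the third is purple) = (9/26)·(9/25)·(8/24) = 27/650.
P(E) = Σ over first color = 21/650 + 12/325 + 27/650 = 36/325.
By Bayes, P(first=blue | E) = 27/650 / 36/325 = 3/8 ≈ 0.3750.

3/8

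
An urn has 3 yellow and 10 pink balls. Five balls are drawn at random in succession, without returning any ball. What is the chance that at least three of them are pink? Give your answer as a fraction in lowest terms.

Sum the hypergeometric tail for j = 3,…,5 pink balls.
Favorable = C(10,3)·C(3,2) + C(10,4)·C(3,1) + C(10,5)·C(3,0) = 1242; total = C(13,5) = 1287.
P = 1242/1287 = 138/143 ≈ 0.9650.

138/143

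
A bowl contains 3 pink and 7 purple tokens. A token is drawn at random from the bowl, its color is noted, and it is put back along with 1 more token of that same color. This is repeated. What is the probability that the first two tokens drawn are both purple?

After a purple draw the bowl holds 8 purple out of 11.
P = (7/10)·(8/11) = 28/55 ≈ 0.5091.

28/55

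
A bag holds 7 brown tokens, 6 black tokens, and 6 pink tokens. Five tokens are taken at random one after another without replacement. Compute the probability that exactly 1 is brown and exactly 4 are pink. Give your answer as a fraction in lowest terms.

35/3876

Unordered draws without replacement: count favorable combinations over C(19,5).
Favorable = C(7,1) · C(6,0) · C(6,4) = 105; total = C(19,5) = 11628.
P = 105/11628 = 35/3876 ≈ 0.0090.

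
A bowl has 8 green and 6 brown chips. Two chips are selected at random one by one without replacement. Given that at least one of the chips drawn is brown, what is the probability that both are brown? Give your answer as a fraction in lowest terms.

P(both brown) = C(6,2)/C(14,2) = 15/91; P(at least one brown) = 1 − C(8,2)/C(14,2) = 9/13.
Since 'both brown' ⊆ 'at least one brown', P(both | at least one) = 15/91 / 9/13 = 5/21 ≈ 0.2381.

5/21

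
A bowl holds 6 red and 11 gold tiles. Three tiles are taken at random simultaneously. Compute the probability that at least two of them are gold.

99/136

Sum the hypergeometric tail for j = 2,…,3 gold tiles.
Favorable = C(11,2)·C(6,1) + C(11,3)·C(6,0) = 495; total = C(17,3) = 680.
P = 495/680 = 99/136 ≈ 0.7279.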